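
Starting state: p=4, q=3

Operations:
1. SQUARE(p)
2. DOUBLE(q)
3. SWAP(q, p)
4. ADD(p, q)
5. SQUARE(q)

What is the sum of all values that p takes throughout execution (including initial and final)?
86

Values of p at each step:
Initial: p = 4
After step 1: p = 16
After step 2: p = 16
After step 3: p = 6
After step 4: p = 22
After step 5: p = 22
Sum = 4 + 16 + 16 + 6 + 22 + 22 = 86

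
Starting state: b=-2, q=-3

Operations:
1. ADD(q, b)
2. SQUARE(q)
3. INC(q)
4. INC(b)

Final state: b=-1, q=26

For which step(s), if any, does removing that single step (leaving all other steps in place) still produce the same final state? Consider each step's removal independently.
None - removing any single step changes the final result

Testing removal of each single step:
Without step 1: final = b=-1, q=10 (different)
Without step 2: final = b=-1, q=-4 (different)
Without step 3: final = b=-1, q=25 (different)
Without step 4: final = b=-2, q=26 (different)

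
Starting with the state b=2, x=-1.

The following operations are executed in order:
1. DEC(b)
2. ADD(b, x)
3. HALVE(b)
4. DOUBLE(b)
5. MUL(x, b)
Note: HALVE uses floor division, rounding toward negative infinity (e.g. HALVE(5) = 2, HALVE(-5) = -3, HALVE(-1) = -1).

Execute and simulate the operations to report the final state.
{b: 0, x: 0}

Step-by-step execution:
Initial: b=2, x=-1
After step 1 (DEC(b)): b=1, x=-1
After step 2 (ADD(b, x)): b=0, x=-1
After step 3 (HALVE(b)): b=0, x=-1
After step 4 (DOUBLE(b)): b=0, x=-1
After step 5 (MUL(x, b)): b=0, x=0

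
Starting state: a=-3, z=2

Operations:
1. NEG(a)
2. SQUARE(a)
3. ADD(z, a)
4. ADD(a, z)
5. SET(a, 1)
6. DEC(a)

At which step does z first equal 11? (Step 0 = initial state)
Step 3

Tracing z:
Initial: z = 2
After step 1: z = 2
After step 2: z = 2
After step 3: z = 11 ← first occurrence
After step 4: z = 11
After step 5: z = 11
After step 6: z = 11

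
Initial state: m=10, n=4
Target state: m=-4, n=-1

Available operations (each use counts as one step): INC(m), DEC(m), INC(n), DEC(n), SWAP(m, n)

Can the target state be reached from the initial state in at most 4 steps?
No

The target state cannot be reached within 4 steps.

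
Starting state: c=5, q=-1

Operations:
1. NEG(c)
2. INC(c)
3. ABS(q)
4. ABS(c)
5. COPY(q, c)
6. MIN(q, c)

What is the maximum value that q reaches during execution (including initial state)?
4

Values of q at each step:
Initial: q = -1
After step 1: q = -1
After step 2: q = -1
After step 3: q = 1
After step 4: q = 1
After step 5: q = 4 ← maximum
After step 6: q = 4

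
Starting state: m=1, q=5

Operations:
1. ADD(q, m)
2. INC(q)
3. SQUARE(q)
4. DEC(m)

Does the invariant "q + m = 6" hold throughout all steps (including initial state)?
No, violated after step 1

The invariant is violated after step 1.

State at each step:
Initial: m=1, q=5
After step 1: m=1, q=6
After step 2: m=1, q=7
After step 3: m=1, q=49
After step 4: m=0, q=49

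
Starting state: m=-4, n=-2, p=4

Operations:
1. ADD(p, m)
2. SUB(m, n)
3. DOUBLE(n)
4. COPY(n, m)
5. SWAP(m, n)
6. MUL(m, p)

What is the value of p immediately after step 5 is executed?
p = 0

Tracing p through execution:
Initial: p = 4
After step 1 (ADD(p, m)): p = 0
After step 2 (SUB(m, n)): p = 0
After step 3 (DOUBLE(n)): p = 0
After step 4 (COPY(n, m)): p = 0
After step 5 (SWAP(m, n)): p = 0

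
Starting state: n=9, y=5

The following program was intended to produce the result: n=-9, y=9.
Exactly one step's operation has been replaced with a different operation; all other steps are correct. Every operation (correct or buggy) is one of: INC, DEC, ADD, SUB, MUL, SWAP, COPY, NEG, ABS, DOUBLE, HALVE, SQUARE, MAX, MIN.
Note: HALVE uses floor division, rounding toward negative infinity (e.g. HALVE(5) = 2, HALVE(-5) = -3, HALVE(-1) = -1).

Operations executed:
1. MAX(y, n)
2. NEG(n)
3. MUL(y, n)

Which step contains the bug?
Step 3

Trace with buggy code:
Initial: n=9, y=5
After step 1: n=9, y=9
After step 2: n=-9, y=9
After step 3: n=-9, y=-81
Actual final n=-9, y=-81 ≠ expected n=-9, y=9.
Step 3 is the only position where a single-operation replacement can produce the expected result.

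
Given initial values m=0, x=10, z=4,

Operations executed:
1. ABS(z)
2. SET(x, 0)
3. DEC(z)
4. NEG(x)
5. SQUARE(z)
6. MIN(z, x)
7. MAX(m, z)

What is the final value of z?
z = 0

Tracing execution:
Step 1: ABS(z) → z = 4
Step 2: SET(x, 0) → z = 4
Step 3: DEC(z) → z = 3
Step 4: NEG(x) → z = 3
Step 5: SQUARE(z) → z = 9
Step 6: MIN(z, x) → z = 0
Step 7: MAX(m, z) → z = 0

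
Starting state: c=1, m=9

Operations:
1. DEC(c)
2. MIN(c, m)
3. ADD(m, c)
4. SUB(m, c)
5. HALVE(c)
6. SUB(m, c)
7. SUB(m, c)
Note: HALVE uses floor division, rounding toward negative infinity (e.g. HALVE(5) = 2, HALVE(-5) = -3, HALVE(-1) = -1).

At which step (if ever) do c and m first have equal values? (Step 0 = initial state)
Never

c and m never become equal during execution.

Comparing values at each step:
Initial: c=1, m=9
After step 1: c=0, m=9
After step 2: c=0, m=9
After step 3: c=0, m=9
After step 4: c=0, m=9
After step 5: c=0, m=9
After step 6: c=0, m=9
After step 7: c=0, m=9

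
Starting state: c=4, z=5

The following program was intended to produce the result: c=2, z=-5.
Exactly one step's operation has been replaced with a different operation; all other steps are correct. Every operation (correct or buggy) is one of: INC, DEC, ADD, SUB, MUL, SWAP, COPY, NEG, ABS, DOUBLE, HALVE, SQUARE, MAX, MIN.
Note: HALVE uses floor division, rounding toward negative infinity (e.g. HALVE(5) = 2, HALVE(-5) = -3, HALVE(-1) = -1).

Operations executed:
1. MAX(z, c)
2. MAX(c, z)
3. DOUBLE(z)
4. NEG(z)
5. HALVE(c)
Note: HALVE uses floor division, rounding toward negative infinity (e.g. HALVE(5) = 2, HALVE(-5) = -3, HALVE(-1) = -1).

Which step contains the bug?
Step 3

Trace with buggy code:
Initial: c=4, z=5
After step 1: c=4, z=5
After step 2: c=5, z=5
After step 3: c=5, z=10
After step 4: c=5, z=-10
After step 5: c=2, z=-10
Actual final c=2, z=-10 ≠ expected c=2, z=-5.
Step 3 is the only position where a single-operation replacement can produce the expected result.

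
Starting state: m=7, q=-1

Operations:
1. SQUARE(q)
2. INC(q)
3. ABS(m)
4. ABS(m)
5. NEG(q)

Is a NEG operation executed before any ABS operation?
No

First NEG: step 5
First ABS: step 3
Since 5 > 3, ABS comes first.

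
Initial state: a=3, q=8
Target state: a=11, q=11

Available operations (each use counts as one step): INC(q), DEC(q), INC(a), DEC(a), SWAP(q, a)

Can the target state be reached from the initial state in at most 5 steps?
No

The target state cannot be reached within 5 steps.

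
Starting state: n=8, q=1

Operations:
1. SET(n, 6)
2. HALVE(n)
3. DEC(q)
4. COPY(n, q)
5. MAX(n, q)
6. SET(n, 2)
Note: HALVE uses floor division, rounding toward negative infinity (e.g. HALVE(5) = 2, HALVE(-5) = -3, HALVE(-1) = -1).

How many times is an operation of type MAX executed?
1

Counting MAX operations:
Step 5: MAX(n, q) ← MAX
Total: 1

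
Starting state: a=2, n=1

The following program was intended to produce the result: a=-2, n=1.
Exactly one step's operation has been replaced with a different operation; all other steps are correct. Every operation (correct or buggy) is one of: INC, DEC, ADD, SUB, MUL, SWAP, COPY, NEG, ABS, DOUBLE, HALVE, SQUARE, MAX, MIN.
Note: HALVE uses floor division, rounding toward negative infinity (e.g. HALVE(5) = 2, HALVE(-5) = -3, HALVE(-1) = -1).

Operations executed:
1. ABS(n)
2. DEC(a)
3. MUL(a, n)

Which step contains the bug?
Step 2

Trace with buggy code:
Initial: a=2, n=1
After step 1: a=2, n=1
After step 2: a=1, n=1
After step 3: a=1, n=1
Actual final a=1, n=1 ≠ expected a=-2, n=1.
Step 2 is the only position where a single-operation replacement can produce the expected result.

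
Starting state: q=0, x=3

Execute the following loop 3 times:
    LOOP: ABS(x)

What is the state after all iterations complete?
q=0, x=3

Iteration trace:
Start: q=0, x=3
After iteration 1: q=0, x=3
After iteration 2: q=0, x=3
After iteration 3: q=0, x=3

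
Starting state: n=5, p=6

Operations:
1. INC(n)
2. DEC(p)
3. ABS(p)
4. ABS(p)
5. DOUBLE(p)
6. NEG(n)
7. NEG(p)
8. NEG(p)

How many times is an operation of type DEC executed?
1

Counting DEC operations:
Step 2: DEC(p) ← DEC
Total: 1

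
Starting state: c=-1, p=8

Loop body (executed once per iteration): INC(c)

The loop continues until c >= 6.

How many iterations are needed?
7

Tracing iterations:
Initial: c=-1, p=8
After iteration 1: c=0, p=8
After iteration 2: c=1, p=8
After iteration 3: c=2, p=8
After iteration 4: c=3, p=8
After iteration 5: c=4, p=8
After iteration 6: c=5, p=8
After iteration 7: c=6, p=8
c >= 6 now holds, so the loop exits after 7 iterations.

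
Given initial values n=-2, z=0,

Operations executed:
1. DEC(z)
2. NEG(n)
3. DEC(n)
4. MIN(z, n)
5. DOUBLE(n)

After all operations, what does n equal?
n = 2

Tracing execution:
Step 1: DEC(z) → n = -2
Step 2: NEG(n) → n = 2
Step 3: DEC(n) → n = 1
Step 4: MIN(z, n) → n = 1
Step 5: DOUBLE(n) → n = 2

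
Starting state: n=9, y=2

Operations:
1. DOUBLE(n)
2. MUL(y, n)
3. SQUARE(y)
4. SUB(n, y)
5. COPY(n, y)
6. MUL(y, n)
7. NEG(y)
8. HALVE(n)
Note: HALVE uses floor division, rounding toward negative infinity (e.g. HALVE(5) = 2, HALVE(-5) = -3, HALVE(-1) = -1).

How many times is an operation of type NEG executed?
1

Counting NEG operations:
Step 7: NEG(y) ← NEG
Total: 1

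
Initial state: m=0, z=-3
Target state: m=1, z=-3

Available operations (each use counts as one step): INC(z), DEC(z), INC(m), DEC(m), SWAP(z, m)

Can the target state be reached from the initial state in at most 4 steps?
Yes

Path (1 step): INC(m)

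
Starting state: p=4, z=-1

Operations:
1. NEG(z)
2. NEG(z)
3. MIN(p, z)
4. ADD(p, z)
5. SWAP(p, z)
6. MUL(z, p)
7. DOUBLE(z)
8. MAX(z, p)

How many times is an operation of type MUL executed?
1

Counting MUL operations:
Step 6: MUL(z, p) ← MUL
Total: 1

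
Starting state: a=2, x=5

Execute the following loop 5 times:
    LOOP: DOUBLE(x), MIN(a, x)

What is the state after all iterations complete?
a=2, x=160

Iteration trace:
Start: a=2, x=5
After iteration 1: a=2, x=10
After iteration 2: a=2, x=20
After iteration 3: a=2, x=40
After iteration 4: a=2, x=80
After iteration 5: a=2, x=160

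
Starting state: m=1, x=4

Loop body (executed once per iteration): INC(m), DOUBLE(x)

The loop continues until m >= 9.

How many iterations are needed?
8

Tracing iterations:
Initial: m=1, x=4
After iteration 1: m=2, x=8
After iteration 2: m=3, x=16
After iteration 3: m=4, x=32
After iteration 4: m=5, x=64
After iteration 5: m=6, x=128
After iteration 6: m=7, x=256
After iteration 7: m=8, x=512
After iteration 8: m=9, x=1024
m >= 9 now holds, so the loop exits after 8 iterations.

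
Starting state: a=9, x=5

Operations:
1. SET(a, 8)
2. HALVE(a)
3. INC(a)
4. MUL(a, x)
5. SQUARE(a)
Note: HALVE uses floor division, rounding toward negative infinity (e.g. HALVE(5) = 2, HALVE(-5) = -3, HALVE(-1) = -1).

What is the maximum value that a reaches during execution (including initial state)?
625

Values of a at each step:
Initial: a = 9
After step 1: a = 8
After step 2: a = 4
After step 3: a = 5
After step 4: a = 25
After step 5: a = 625 ← maximum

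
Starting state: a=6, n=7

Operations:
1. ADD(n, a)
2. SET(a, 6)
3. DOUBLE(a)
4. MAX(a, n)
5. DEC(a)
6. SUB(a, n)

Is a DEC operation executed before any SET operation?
No

First DEC: step 5
First SET: step 2
Since 5 > 2, SET comes first.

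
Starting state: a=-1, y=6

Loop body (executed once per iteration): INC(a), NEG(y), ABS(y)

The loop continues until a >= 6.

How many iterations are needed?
7

Tracing iterations:
Initial: a=-1, y=6
After iteration 1: a=0, y=6
After iteration 2: a=1, y=6
After iteration 3: a=2, y=6
After iteration 4: a=3, y=6
After iteration 5: a=4, y=6
After iteration 6: a=5, y=6
After iteration 7: a=6, y=6
a >= 6 now holds, so the loop exits after 7 iterations.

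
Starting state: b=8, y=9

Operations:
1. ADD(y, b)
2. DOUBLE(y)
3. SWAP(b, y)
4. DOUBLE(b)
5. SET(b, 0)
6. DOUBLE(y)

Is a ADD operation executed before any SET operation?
Yes

First ADD: step 1
First SET: step 5
Since 1 < 5, ADD comes first.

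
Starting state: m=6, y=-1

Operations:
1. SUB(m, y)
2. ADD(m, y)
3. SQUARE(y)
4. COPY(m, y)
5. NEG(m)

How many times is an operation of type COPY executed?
1

Counting COPY operations:
Step 4: COPY(m, y) ← COPY
Total: 1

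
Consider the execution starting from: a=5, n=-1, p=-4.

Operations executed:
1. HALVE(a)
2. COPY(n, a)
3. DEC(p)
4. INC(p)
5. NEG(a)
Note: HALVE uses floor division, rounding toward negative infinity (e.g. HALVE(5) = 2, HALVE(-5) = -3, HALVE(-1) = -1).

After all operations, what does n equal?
n = 2

Tracing execution:
Step 1: HALVE(a) → n = -1
Step 2: COPY(n, a) → n = 2
Step 3: DEC(p) → n = 2
Step 4: INC(p) → n = 2
Step 5: NEG(a) → n = 2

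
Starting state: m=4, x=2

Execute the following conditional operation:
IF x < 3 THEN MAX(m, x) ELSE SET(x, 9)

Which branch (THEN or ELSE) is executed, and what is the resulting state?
Branch: THEN, Final state: m=4, x=2

Evaluating condition: x < 3
x = 2
Condition is True, so THEN branch executes
After MAX(m, x): m=4, x=2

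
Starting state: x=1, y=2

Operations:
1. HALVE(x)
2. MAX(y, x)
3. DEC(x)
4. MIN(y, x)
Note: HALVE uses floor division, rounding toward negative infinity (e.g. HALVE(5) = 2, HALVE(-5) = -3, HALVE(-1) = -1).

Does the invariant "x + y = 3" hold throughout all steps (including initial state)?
No, violated after step 1

The invariant is violated after step 1.

State at each step:
Initial: x=1, y=2
After step 1: x=0, y=2
After step 2: x=0, y=2
After step 3: x=-1, y=2
After step 4: x=-1, y=-1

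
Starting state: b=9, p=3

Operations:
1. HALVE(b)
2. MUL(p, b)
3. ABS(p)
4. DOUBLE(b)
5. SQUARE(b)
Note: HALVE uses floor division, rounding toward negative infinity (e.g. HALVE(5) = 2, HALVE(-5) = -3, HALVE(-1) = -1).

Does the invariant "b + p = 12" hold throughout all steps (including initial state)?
No, violated after step 1

The invariant is violated after step 1.

State at each step:
Initial: b=9, p=3
After step 1: b=4, p=3
After step 2: b=4, p=12
After step 3: b=4, p=12
After step 4: b=8, p=12
After step 5: b=64, p=12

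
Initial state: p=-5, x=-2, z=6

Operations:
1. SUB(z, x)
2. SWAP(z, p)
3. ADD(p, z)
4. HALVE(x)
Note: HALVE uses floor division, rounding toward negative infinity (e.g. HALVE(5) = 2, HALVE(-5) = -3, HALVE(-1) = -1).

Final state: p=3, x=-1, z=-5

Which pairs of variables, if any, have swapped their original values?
None

Comparing initial and final values:
p: -5 → 3
x: -2 → -1
z: 6 → -5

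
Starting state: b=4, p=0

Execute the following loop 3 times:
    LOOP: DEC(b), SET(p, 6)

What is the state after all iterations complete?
b=1, p=6

Iteration trace:
Start: b=4, p=0
After iteration 1: b=3, p=6
After iteration 2: b=2, p=6
After iteration 3: b=1, p=6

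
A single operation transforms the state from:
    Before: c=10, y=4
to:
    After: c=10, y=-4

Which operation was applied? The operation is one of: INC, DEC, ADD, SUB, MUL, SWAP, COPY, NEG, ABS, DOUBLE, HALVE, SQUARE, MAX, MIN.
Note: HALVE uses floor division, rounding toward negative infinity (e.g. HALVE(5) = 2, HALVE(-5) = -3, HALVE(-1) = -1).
NEG(y)

Analyzing the change:
Before: c=10, y=4
After: c=10, y=-4
Variable y changed from 4 to -4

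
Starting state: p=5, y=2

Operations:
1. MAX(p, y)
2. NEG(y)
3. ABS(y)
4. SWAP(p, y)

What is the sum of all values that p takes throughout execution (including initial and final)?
22

Values of p at each step:
Initial: p = 5
After step 1: p = 5
After step 2: p = 5
After step 3: p = 5
After step 4: p = 2
Sum = 5 + 5 + 5 + 5 + 2 = 22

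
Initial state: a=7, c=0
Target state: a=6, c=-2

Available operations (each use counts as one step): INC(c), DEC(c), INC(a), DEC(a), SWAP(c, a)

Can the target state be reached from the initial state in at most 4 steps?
Yes

Path (3 steps): DEC(c) → DEC(c) → DEC(a)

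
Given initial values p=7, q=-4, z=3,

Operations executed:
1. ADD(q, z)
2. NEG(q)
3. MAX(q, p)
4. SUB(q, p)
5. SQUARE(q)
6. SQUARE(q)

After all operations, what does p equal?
p = 7

Tracing execution:
Step 1: ADD(q, z) → p = 7
Step 2: NEG(q) → p = 7
Step 3: MAX(q, p) → p = 7
Step 4: SUB(q, p) → p = 7
Step 5: SQUARE(q) → p = 7
Step 6: SQUARE(q) → p = 7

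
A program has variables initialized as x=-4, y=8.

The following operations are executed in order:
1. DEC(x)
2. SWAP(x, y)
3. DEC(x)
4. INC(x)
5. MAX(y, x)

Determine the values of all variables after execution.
{x: 8, y: 8}

Step-by-step execution:
Initial: x=-4, y=8
After step 1 (DEC(x)): x=-5, y=8
After step 2 (SWAP(x, y)): x=8, y=-5
After step 3 (DEC(x)): x=7, y=-5
After step 4 (INC(x)): x=8, y=-5
After step 5 (MAX(y, x)): x=8, y=8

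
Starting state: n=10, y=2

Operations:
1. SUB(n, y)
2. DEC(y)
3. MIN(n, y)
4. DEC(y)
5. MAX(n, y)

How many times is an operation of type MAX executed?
1

Counting MAX operations:
Step 5: MAX(n, y) ← MAX
Total: 1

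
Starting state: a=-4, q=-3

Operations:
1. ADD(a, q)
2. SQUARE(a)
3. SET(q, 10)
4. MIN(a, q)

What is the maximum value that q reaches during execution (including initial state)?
10

Values of q at each step:
Initial: q = -3
After step 1: q = -3
After step 2: q = -3
After step 3: q = 10 ← maximum
After step 4: q = 10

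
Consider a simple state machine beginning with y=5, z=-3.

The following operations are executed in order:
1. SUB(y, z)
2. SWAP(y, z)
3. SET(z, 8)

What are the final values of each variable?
{y: -3, z: 8}

Step-by-step execution:
Initial: y=5, z=-3
After step 1 (SUB(y, z)): y=8, z=-3
After step 2 (SWAP(y, z)): y=-3, z=8
After step 3 (SET(z, 8)): y=-3, z=8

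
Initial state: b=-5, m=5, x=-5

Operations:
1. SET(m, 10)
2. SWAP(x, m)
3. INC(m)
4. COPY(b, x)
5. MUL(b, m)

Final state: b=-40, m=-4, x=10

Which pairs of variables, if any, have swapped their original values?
None

Comparing initial and final values:
m: 5 → -4
b: -5 → -40
x: -5 → 10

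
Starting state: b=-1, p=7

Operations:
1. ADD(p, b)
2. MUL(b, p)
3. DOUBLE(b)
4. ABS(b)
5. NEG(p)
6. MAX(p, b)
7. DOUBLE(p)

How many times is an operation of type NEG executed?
1

Counting NEG operations:
Step 5: NEG(p) ← NEG
Total: 1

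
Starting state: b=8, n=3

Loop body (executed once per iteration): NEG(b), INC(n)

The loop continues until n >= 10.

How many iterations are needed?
7

Tracing iterations:
Initial: b=8, n=3
After iteration 1: b=-8, n=4
After iteration 2: b=8, n=5
After iteration 3: b=-8, n=6
After iteration 4: b=8, n=7
After iteration 5: b=-8, n=8
After iteration 6: b=8, n=9
After iteration 7: b=-8, n=10
n >= 10 now holds, so the loop exits after 7 iterations.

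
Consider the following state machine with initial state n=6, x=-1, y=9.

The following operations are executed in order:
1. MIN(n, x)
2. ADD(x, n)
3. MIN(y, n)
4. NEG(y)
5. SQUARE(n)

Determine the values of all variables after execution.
{n: 1, x: -2, y: 1}

Step-by-step execution:
Initial: n=6, x=-1, y=9
After step 1 (MIN(n, x)): n=-1, x=-1, y=9
After step 2 (ADD(x, n)): n=-1, x=-2, y=9
After step 3 (MIN(y, n)): n=-1, x=-2, y=-1
After step 4 (NEG(y)): n=-1, x=-2, y=1
After step 5 (SQUARE(n)): n=1, x=-2, y=1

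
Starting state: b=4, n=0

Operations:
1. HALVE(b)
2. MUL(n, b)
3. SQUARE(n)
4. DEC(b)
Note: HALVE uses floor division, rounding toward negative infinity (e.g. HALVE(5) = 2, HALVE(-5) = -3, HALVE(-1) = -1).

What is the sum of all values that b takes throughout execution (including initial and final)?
11

Values of b at each step:
Initial: b = 4
After step 1: b = 2
After step 2: b = 2
After step 3: b = 2
After step 4: b = 1
Sum = 4 + 2 + 2 + 2 + 1 = 11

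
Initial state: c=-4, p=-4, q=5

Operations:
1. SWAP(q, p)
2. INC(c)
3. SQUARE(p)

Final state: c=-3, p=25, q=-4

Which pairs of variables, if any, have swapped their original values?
None

Comparing initial and final values:
c: -4 → -3
p: -4 → 25
q: 5 → -4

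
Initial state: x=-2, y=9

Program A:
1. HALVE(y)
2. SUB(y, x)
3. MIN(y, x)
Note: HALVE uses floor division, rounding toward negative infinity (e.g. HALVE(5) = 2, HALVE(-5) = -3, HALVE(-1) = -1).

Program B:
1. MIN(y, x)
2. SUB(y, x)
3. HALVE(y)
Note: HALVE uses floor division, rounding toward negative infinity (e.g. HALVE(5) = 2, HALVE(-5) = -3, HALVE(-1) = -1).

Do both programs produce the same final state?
No

Program A final state: x=-2, y=-2
Program B final state: x=-2, y=0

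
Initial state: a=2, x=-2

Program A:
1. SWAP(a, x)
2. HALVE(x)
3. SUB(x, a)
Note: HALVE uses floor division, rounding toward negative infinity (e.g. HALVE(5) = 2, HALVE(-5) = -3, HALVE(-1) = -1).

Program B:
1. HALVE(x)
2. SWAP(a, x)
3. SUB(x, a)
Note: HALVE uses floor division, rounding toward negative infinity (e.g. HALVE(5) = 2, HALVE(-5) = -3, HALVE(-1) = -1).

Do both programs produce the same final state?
No

Program A final state: a=-2, x=3
Program B final state: a=-1, x=3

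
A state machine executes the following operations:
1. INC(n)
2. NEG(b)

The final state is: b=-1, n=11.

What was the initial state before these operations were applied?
b=1, n=10

Working backwards:
Final state: b=-1, n=11
Before step 2 (NEG(b)): b=1, n=11
Before step 1 (INC(n)): b=1, n=10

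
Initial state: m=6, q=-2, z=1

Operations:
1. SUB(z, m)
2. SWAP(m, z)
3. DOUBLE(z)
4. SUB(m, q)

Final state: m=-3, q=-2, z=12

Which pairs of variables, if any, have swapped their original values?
None

Comparing initial and final values:
z: 1 → 12
q: -2 → -2
m: 6 → -3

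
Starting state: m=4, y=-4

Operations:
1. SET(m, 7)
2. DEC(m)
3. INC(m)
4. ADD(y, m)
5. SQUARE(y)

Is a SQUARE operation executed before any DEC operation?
No

First SQUARE: step 5
First DEC: step 2
Since 5 > 2, DEC comes first.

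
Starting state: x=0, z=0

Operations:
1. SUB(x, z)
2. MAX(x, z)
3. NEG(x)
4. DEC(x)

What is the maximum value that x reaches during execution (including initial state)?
0

Values of x at each step:
Initial: x = 0 ← maximum
After step 1: x = 0
After step 2: x = 0
After step 3: x = 0
After step 4: x = -1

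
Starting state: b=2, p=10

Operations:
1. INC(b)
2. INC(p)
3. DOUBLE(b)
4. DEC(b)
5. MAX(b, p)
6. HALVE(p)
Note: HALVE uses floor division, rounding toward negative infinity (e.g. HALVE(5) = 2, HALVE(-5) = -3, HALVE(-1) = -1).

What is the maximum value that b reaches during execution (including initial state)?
11

Values of b at each step:
Initial: b = 2
After step 1: b = 3
After step 2: b = 3
After step 3: b = 6
After step 4: b = 5
After step 5: b = 11 ← maximum
After step 6: b = 11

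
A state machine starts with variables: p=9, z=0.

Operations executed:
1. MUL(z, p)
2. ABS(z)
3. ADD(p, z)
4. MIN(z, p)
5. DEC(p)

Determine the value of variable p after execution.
p = 8

Tracing execution:
Step 1: MUL(z, p) → p = 9
Step 2: ABS(z) → p = 9
Step 3: ADD(p, z) → p = 9
Step 4: MIN(z, p) → p = 9
Step 5: DEC(p) → p = 8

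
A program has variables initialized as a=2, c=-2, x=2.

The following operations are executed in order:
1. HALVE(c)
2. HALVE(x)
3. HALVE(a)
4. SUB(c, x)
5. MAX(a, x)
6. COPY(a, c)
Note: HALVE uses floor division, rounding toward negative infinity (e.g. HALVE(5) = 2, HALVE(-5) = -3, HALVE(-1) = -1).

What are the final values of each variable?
{a: -2, c: -2, x: 1}

Step-by-step execution:
Initial: a=2, c=-2, x=2
After step 1 (HALVE(c)): a=2, c=-1, x=2
After step 2 (HALVE(x)): a=2, c=-1, x=1
After step 3 (HALVE(a)): a=1, c=-1, x=1
After step 4 (SUB(c, x)): a=1, c=-2, x=1
After step 5 (MAX(a, x)): a=1, c=-2, x=1
After step 6 (COPY(a, c)): a=-2, c=-2, x=1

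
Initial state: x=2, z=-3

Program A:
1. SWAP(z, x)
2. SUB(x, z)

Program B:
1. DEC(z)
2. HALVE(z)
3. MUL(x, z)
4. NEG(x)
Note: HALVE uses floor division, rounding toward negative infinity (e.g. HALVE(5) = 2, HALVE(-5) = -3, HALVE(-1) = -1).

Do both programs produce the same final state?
No

Program A final state: x=-5, z=2
Program B final state: x=4, z=-2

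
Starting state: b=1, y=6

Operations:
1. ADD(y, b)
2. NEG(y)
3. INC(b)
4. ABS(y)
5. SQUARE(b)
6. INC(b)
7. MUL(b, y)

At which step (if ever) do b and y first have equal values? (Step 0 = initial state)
Never

b and y never become equal during execution.

Comparing values at each step:
Initial: b=1, y=6
After step 1: b=1, y=7
After step 2: b=1, y=-7
After step 3: b=2, y=-7
After step 4: b=2, y=7
After step 5: b=4, y=7
After step 6: b=5, y=7
After step 7: b=35, y=7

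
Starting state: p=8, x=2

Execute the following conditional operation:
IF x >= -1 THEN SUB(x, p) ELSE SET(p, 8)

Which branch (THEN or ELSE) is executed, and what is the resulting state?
Branch: THEN, Final state: p=8, x=-6

Evaluating condition: x >= -1
x = 2
Condition is True, so THEN branch executes
After SUB(x, p): p=8, x=-6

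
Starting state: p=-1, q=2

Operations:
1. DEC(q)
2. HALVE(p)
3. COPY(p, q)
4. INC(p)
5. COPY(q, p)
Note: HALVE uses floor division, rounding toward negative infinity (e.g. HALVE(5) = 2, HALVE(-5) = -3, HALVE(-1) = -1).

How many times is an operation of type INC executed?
1

Counting INC operations:
Step 4: INC(p) ← INC
Total: 1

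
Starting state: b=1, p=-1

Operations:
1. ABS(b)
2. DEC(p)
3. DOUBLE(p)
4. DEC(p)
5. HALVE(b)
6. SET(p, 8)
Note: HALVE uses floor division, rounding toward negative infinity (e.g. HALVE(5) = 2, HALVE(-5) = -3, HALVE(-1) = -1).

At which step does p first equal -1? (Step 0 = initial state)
Step 0

Tracing p:
Initial: p = -1 ← first occurrence
After step 1: p = -1
After step 2: p = -2
After step 3: p = -4
After step 4: p = -5
After step 5: p = -5
After step 6: p = 8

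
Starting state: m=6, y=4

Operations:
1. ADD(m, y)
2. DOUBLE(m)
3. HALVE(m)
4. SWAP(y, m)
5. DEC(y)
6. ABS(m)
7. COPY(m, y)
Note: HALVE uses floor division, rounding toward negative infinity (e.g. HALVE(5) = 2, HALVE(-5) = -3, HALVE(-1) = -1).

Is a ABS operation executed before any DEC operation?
No

First ABS: step 6
First DEC: step 5
Since 6 > 5, DEC comes first.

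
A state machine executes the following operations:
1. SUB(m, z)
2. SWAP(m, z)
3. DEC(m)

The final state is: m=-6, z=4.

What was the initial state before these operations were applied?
m=-1, z=-5

Working backwards:
Final state: m=-6, z=4
Before step 3 (DEC(m)): m=-5, z=4
Before step 2 (SWAP(m, z)): m=4, z=-5
Before step 1 (SUB(m, z)): m=-1, z=-5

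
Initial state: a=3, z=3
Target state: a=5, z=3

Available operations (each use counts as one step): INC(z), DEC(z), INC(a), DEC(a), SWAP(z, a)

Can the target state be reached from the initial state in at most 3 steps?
Yes

Path (2 steps): INC(a) → INC(a)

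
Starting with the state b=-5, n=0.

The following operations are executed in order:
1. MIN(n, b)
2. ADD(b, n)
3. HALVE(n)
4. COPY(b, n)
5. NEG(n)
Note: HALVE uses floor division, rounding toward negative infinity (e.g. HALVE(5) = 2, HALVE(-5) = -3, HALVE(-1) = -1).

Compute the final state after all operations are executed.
{b: -3, n: 3}

Step-by-step execution:
Initial: b=-5, n=0
After step 1 (MIN(n, b)): b=-5, n=-5
After step 2 (ADD(b, n)): b=-10, n=-5
After step 3 (HALVE(n)): b=-10, n=-3
After step 4 (COPY(b, n)): b=-3, n=-3
After step 5 (NEG(n)): b=-3, n=3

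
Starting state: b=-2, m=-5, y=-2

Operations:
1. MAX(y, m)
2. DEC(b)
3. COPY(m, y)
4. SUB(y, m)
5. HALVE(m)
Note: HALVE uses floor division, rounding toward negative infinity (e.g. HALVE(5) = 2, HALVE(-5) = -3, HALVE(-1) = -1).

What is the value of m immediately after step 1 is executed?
m = -5

Tracing m through execution:
Initial: m = -5
After step 1 (MAX(y, m)): m = -5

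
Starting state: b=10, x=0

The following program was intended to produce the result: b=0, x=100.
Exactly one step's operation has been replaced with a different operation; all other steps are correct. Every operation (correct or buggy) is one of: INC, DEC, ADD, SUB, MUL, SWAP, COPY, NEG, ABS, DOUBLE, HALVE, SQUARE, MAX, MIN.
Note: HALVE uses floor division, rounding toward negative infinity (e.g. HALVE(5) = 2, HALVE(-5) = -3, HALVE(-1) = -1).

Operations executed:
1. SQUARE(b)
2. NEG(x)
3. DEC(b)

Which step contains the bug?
Step 3

Trace with buggy code:
Initial: b=10, x=0
After step 1: b=100, x=0
After step 2: b=100, x=0
After step 3: b=99, x=0
Actual final b=99, x=0 ≠ expected b=0, x=100.
Step 3 is the only position where a single-operation replacement can produce the expected result.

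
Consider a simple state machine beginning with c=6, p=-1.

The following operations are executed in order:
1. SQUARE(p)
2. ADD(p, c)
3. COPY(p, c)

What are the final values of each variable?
{c: 6, p: 6}

Step-by-step execution:
Initial: c=6, p=-1
After step 1 (SQUARE(p)): c=6, p=1
After step 2 (ADD(p, c)): c=6, p=7
After step 3 (COPY(p, c)): c=6, p=6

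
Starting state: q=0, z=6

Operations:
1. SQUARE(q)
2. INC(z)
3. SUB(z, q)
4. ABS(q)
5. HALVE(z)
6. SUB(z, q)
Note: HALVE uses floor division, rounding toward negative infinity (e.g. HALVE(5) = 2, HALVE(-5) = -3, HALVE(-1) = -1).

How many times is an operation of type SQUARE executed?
1

Counting SQUARE operations:
Step 1: SQUARE(q) ← SQUARE
Total: 1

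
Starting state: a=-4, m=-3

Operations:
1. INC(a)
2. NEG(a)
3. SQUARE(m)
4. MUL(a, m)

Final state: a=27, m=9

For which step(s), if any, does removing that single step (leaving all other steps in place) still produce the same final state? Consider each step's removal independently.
None - removing any single step changes the final result

Testing removal of each single step:
Without step 1: final = a=36, m=9 (different)
Without step 2: final = a=-27, m=9 (different)
Without step 3: final = a=-9, m=-3 (different)
Without step 4: final = a=3, m=9 (different)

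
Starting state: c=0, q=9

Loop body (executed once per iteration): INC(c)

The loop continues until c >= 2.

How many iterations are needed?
2

Tracing iterations:
Initial: c=0, q=9
After iteration 1: c=1, q=9
After iteration 2: c=2, q=9
c >= 2 now holds, so the loop exits after 2 iterations.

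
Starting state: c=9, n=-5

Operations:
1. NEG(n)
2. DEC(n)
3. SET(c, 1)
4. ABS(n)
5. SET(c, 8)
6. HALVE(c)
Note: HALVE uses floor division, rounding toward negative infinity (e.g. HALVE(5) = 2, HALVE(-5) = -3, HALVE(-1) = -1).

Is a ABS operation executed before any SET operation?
No

First ABS: step 4
First SET: step 3
Since 4 > 3, SET comes first.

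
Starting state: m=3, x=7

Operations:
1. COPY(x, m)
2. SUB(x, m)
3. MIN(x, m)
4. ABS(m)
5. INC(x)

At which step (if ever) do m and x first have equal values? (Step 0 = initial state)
Step 1

m and x first become equal after step 1.

Comparing values at each step:
Initial: m=3, x=7
After step 1: m=3, x=3 ← equal!
After step 2: m=3, x=0
After step 3: m=3, x=0
After step 4: m=3, x=0
After step 5: m=3, x=1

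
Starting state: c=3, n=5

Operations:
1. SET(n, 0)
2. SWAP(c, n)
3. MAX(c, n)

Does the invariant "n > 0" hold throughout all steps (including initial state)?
No, violated after step 1

The invariant is violated after step 1.

State at each step:
Initial: c=3, n=5
After step 1: c=3, n=0
After step 2: c=0, n=3
After step 3: c=3, n=3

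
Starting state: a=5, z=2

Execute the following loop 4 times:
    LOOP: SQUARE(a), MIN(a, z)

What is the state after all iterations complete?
a=2, z=2

Iteration trace:
Start: a=5, z=2
After iteration 1: a=2, z=2
After iteration 2: a=2, z=2
After iteration 3: a=2, z=2
After iteration 4: a=2, z=2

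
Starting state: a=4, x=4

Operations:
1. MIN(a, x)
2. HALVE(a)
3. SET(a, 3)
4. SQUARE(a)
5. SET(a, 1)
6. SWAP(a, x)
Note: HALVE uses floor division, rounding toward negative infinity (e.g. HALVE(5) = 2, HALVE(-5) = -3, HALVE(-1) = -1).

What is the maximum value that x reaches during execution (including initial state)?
4

Values of x at each step:
Initial: x = 4 ← maximum
After step 1: x = 4
After step 2: x = 4
After step 3: x = 4
After step 4: x = 4
After step 5: x = 4
After step 6: x = 1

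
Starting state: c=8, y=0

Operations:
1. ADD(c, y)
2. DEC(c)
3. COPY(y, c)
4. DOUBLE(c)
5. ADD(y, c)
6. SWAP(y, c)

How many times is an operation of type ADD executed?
2

Counting ADD operations:
Step 1: ADD(c, y) ← ADD
Step 5: ADD(y, c) ← ADD
Total: 2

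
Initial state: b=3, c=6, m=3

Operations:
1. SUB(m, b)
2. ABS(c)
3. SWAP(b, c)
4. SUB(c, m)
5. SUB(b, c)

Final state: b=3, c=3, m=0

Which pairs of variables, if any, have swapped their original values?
None

Comparing initial and final values:
c: 6 → 3
m: 3 → 0
b: 3 → 3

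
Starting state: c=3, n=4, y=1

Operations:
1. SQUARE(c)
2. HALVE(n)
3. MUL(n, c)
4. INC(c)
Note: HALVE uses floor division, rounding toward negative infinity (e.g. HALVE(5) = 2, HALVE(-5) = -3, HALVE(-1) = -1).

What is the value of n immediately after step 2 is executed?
n = 2

Tracing n through execution:
Initial: n = 4
After step 1 (SQUARE(c)): n = 4
After step 2 (HALVE(n)): n = 2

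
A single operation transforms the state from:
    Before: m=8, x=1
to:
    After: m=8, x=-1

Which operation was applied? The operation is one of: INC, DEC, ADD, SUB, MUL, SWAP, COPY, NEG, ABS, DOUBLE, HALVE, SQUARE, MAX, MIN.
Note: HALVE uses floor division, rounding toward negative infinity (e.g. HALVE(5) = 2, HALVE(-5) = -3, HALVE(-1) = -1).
NEG(x)

Analyzing the change:
Before: m=8, x=1
After: m=8, x=-1
Variable x changed from 1 to -1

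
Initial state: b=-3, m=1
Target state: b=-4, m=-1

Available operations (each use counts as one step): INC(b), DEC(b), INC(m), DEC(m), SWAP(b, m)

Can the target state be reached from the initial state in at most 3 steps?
Yes

Path (3 steps): DEC(b) → DEC(m) → DEC(m)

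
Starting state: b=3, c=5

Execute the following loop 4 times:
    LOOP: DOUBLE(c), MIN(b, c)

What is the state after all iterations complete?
b=3, c=80

Iteration trace:
Start: b=3, c=5
After iteration 1: b=3, c=10
After iteration 2: b=3, c=20
After iteration 3: b=3, c=40
After iteration 4: b=3, c=80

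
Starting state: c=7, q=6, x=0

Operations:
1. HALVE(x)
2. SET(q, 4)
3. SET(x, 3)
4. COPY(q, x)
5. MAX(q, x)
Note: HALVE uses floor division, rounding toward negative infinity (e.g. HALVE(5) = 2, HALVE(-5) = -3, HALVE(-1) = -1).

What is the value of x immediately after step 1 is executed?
x = 0

Tracing x through execution:
Initial: x = 0
After step 1 (HALVE(x)): x = 0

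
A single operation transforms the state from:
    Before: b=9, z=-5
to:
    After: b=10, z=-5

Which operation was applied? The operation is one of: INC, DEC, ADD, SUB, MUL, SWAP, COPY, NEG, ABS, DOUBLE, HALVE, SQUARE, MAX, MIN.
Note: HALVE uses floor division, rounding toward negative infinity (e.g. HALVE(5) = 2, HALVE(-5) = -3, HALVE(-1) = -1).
INC(b)

Analyzing the change:
Before: b=9, z=-5
After: b=10, z=-5
Variable b changed from 9 to 10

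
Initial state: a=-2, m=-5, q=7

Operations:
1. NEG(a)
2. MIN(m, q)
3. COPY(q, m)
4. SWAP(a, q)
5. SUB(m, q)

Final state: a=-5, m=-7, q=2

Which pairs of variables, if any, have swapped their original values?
None

Comparing initial and final values:
a: -2 → -5
q: 7 → 2
m: -5 → -7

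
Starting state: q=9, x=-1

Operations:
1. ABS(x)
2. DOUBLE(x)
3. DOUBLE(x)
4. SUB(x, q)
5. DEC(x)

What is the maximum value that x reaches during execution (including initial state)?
4

Values of x at each step:
Initial: x = -1
After step 1: x = 1
After step 2: x = 2
After step 3: x = 4 ← maximum
After step 4: x = -5
After step 5: x = -6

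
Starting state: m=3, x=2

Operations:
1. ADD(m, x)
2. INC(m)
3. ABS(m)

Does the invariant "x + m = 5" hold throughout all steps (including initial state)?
No, violated after step 1

The invariant is violated after step 1.

State at each step:
Initial: m=3, x=2
After step 1: m=5, x=2
After step 2: m=6, x=2
After step 3: m=6, x=2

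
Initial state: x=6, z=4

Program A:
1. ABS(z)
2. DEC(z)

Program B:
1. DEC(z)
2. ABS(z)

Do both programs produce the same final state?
Yes

Program A final state: x=6, z=3
Program B final state: x=6, z=3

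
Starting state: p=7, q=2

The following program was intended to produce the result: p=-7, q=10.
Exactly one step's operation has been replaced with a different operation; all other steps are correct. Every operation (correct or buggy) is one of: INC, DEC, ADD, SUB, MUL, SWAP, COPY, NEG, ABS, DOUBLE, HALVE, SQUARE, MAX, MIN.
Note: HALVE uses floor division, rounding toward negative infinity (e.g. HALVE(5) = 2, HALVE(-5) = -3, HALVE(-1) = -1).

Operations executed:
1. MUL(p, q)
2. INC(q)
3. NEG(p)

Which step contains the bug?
Step 1

Trace with buggy code:
Initial: p=7, q=2
After step 1: p=14, q=2
After step 2: p=14, q=3
After step 3: p=-14, q=3
Actual final p=-14, q=3 ≠ expected p=-7, q=10.
Step 1 is the only position where a single-operation replacement can produce the expected result.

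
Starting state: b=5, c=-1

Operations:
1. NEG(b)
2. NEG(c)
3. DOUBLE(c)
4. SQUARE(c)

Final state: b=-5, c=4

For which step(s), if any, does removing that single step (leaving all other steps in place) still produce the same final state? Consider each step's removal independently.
Step(s) 2

Testing removal of each single step:
Without step 1: final = b=5, c=4 (different)
Without step 2: final = b=-5, c=4 (same)
Without step 3: final = b=-5, c=1 (different)
Without step 4: final = b=-5, c=2 (different)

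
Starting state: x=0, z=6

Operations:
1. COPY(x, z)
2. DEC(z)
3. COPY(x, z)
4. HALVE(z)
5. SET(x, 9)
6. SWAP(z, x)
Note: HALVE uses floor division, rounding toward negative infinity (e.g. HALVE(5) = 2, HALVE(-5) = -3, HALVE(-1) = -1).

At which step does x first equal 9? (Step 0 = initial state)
Step 5

Tracing x:
Initial: x = 0
After step 1: x = 6
After step 2: x = 6
After step 3: x = 5
After step 4: x = 5
After step 5: x = 9 ← first occurrence
After step 6: x = 2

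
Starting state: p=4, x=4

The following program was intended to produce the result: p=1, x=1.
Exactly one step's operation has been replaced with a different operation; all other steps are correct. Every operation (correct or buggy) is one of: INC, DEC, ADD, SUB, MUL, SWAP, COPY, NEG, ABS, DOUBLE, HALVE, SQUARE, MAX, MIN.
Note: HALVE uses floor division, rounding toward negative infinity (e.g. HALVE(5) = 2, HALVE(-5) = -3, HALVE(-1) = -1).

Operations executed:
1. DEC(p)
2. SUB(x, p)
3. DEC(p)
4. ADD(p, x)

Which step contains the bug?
Step 4

Trace with buggy code:
Initial: p=4, x=4
After step 1: p=3, x=4
After step 2: p=3, x=1
After step 3: p=2, x=1
After step 4: p=3, x=1
Actual final p=3, x=1 ≠ expected p=1, x=1.
Step 4 is the only position where a single-operation replacement can produce the expected result.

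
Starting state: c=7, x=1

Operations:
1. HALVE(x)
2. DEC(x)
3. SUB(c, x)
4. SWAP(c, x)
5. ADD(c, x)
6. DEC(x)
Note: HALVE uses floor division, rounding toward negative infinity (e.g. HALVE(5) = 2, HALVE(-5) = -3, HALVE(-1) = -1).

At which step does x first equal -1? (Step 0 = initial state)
Step 2

Tracing x:
Initial: x = 1
After step 1: x = 0
After step 2: x = -1 ← first occurrence
After step 3: x = -1
After step 4: x = 8
After step 5: x = 8
After step 6: x = 7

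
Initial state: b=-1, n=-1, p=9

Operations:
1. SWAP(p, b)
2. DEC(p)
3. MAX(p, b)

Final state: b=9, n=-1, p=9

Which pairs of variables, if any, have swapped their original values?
None

Comparing initial and final values:
n: -1 → -1
b: -1 → 9
p: 9 → 9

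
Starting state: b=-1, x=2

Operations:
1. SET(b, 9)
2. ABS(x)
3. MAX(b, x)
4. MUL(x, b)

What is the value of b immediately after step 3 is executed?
b = 9

Tracing b through execution:
Initial: b = -1
After step 1 (SET(b, 9)): b = 9
After step 2 (ABS(x)): b = 9
After step 3 (MAX(b, x)): b = 9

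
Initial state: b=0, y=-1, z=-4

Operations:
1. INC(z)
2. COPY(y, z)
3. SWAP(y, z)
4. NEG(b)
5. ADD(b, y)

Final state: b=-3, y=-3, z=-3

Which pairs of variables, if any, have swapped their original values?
None

Comparing initial and final values:
b: 0 → -3
y: -1 → -3
z: -4 → -3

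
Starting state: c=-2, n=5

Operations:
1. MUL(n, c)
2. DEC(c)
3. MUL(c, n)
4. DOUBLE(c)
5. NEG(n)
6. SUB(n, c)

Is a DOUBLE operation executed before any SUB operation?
Yes

First DOUBLE: step 4
First SUB: step 6
Since 4 < 6, DOUBLE comes first.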